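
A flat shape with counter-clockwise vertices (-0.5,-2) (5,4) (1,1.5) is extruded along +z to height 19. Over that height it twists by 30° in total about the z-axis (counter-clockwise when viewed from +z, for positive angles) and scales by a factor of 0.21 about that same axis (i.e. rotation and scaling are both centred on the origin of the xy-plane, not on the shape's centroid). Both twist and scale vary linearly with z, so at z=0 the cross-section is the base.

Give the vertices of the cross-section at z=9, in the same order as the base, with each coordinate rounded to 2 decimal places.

t = z/height = 9/19 = 0.473684
s = 1 + (scale-1)·z/height = 1 + (0.21-1)·9/19 = 0.625789
θ = twist·z/height = 30°·9/19 = 14.2105° = 0.248020 rad
cos θ = 0.969400, sin θ = 0.245485 (intermediates below are computed at full precision and shown rounded to 5 d.p.)
v1: (-0.5,-2) → rotate → (0.00627,-2.06154) → ×s → (0.00392,-1.29009) → (0.00,-1.29)
v2: (5,4) → rotate → (3.86506,5.10503) → ×s → (2.41871,3.19467) → (2.42,3.19)
v3: (1,1.5) → rotate → (0.60117,1.69959) → ×s → (0.37621,1.06358) → (0.38,1.06)

Cross-section at z=9: (0.00,-1.29) (2.42,3.19) (0.38,1.06)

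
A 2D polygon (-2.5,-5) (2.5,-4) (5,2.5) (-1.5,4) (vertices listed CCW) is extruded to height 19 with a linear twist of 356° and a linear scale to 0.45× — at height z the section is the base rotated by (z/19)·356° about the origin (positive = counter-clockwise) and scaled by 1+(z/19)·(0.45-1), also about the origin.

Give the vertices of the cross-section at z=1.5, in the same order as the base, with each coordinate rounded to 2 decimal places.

Cross-section at z=1.5: (0.14,-5.35) (3.91,-2.25) (3.09,4.36) (-3.07,2.70)

t = z/height = 1.5/19 = 0.0789474
s = 1 + (scale-1)·z/height = 1 + (0.45-1)·1.5/19 = 0.956579
θ = twist·z/height = 356°·1.5/19 = 28.1053° = 0.490529 rad
cos θ = 0.882084, sin θ = 0.471093 (intermediates below are computed at full precision and shown rounded to 5 d.p.)
v1: (-2.5,-5) → rotate → (0.15026,-5.58815) → ×s → (0.14373,-5.34551) → (0.14,-5.35)
v2: (2.5,-4) → rotate → (4.08958,-2.35060) → ×s → (3.91201,-2.24854) → (3.91,-2.25)
v3: (5,2.5) → rotate → (3.23269,4.56067) → ×s → (3.09232,4.36264) → (3.09,4.36)
v4: (-1.5,4) → rotate → (-3.20750,2.82170) → ×s → (-3.06822,2.69917) → (-3.07,2.70)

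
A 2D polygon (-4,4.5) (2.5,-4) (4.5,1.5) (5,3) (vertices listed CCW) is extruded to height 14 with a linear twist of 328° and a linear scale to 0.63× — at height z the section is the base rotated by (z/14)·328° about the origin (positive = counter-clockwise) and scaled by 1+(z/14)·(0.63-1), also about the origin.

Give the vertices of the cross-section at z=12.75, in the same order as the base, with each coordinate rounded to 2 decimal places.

Cross-section at z=12.75: (1.34,3.76) (-1.53,-2.73) (2.31,-2.14) (3.34,-1.95)

t = z/height = 12.75/14 = 0.910714
s = 1 + (scale-1)·z/height = 1 + (0.63-1)·12.75/14 = 0.663036
θ = twist·z/height = 328°·12.75/14 = 298.7143° = 5.213548 rad
cos θ = 0.480442, sin θ = -0.877026 (intermediates below are computed at full precision and shown rounded to 5 d.p.)
v1: (-4,4.5) → rotate → (2.02485,5.67010) → ×s → (1.34255,3.75948) → (1.34,3.76)
v2: (2.5,-4) → rotate → (-2.30700,-4.11433) → ×s → (-1.52962,-2.72795) → (-1.53,-2.73)
v3: (4.5,1.5) → rotate → (3.47753,-3.22596) → ×s → (2.30573,-2.13892) → (2.31,-2.14)
v4: (5,3) → rotate → (5.03329,-2.94381) → ×s → (3.33725,-1.95185) → (3.34,-1.95)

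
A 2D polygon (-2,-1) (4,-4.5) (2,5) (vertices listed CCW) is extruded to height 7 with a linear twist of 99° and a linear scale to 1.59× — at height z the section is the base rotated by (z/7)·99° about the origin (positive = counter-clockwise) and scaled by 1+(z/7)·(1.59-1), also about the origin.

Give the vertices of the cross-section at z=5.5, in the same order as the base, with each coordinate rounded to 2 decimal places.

t = z/height = 5.5/7 = 0.785714
s = 1 + (scale-1)·z/height = 1 + (1.59-1)·5.5/7 = 1.463571
θ = twist·z/height = 99°·5.5/7 = 77.7857° = 1.357617 rad
cos θ = 0.211568, sin θ = 0.977363 (intermediates below are computed at full precision and shown rounded to 5 d.p.)
v1: (-2,-1) → rotate → (0.55423,-2.16629) → ×s → (0.81115,-3.17053) → (0.81,-3.17)
v2: (4,-4.5) → rotate → (5.24441,2.95739) → ×s → (7.67557,4.32836) → (7.68,4.33)
v3: (2,5) → rotate → (-4.46368,3.01257) → ×s → (-6.53291,4.40911) → (-6.53,4.41)

Cross-section at z=5.5: (0.81,-3.17) (7.68,4.33) (-6.53,4.41)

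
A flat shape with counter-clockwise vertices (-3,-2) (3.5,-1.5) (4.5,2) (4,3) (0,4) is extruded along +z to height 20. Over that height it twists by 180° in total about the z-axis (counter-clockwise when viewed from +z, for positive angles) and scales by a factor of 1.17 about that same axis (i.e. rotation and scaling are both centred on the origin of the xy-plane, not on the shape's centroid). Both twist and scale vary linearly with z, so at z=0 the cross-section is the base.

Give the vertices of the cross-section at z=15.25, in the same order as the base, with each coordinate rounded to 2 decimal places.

t = z/height = 15.25/20 = 0.7625
s = 1 + (scale-1)·z/height = 1 + (1.17-1)·15.25/20 = 1.129625
θ = twist·z/height = 180°·15.25/20 = 137.2500° = 2.395464 rad
cos θ = -0.734323, sin θ = 0.678801 (intermediates below are computed at full precision and shown rounded to 5 d.p.)
v1: (-3,-2) → rotate → (3.56057,-0.56776) → ×s → (4.02211,-0.64135) → (4.02,-0.64)
v2: (3.5,-1.5) → rotate → (-1.55193,3.47729) → ×s → (-1.75310,3.92803) → (-1.75,3.93)
v3: (4.5,2) → rotate → (-4.66205,1.58596) → ×s → (-5.26637,1.79154) → (-5.27,1.79)
v4: (4,3) → rotate → (-4.97369,0.51224) → ×s → (-5.61841,0.57863) → (-5.62,0.58)
v5: (0,4) → rotate → (-2.71520,-2.93729) → ×s → (-3.06716,-3.31804) → (-3.07,-3.32)

Cross-section at z=15.25: (4.02,-0.64) (-1.75,3.93) (-5.27,1.79) (-5.62,0.58) (-3.07,-3.32)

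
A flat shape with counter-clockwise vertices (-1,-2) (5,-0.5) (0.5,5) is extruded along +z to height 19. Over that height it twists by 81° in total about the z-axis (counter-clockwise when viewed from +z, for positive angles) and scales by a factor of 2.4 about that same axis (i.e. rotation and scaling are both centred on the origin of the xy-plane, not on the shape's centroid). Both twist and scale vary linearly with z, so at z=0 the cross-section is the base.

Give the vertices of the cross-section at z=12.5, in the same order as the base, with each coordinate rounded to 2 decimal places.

t = z/height = 12.5/19 = 0.657895
s = 1 + (scale-1)·z/height = 1 + (2.4-1)·12.5/19 = 1.921053
θ = twist·z/height = 81°·12.5/19 = 53.2895° = 0.930077 rad
cos θ = 0.597772, sin θ = 0.801666 (intermediates below are computed at full precision and shown rounded to 5 d.p.)
v1: (-1,-2) → rotate → (1.00556,-1.99721) → ×s → (1.93173,-3.83675) → (1.93,-3.84)
v2: (5,-0.5) → rotate → (3.38970,3.70944) → ×s → (6.51178,7.12604) → (6.51,7.13)
v3: (0.5,5) → rotate → (-3.70944,3.38970) → ×s → (-7.12604,6.51178) → (-7.13,6.51)

Cross-section at z=12.5: (1.93,-3.84) (6.51,7.13) (-7.13,6.51)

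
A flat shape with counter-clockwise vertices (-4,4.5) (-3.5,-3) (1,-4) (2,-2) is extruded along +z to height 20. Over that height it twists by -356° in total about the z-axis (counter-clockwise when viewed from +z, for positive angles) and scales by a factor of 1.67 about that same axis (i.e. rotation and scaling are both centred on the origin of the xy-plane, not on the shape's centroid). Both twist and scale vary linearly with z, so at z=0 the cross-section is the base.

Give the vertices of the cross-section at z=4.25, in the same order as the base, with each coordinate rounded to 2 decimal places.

Cross-section at z=4.25: (3.85,5.70) (-4.31,3.02) (-4.14,-2.24) (-1.65,-2.78)

t = z/height = 4.25/20 = 0.2125
s = 1 + (scale-1)·z/height = 1 + (1.67-1)·4.25/20 = 1.142375
θ = twist·z/height = -356°·4.25/20 = -75.6500° = -1.320342 rad
cos θ = 0.247845, sin θ = -0.968800 (intermediates below are computed at full precision and shown rounded to 5 d.p.)
v1: (-4,4.5) → rotate → (3.36822,4.99050) → ×s → (3.84777,5.70102) → (3.85,5.70)
v2: (-3.5,-3) → rotate → (-3.77386,2.64727) → ×s → (-4.31116,3.02417) → (-4.31,3.02)
v3: (1,-4) → rotate → (-3.62735,-1.96018) → ×s → (-4.14380,-2.23926) → (-4.14,-2.24)
v4: (2,-2) → rotate → (-1.44191,-2.43329) → ×s → (-1.64720,-2.77973) → (-1.65,-2.78)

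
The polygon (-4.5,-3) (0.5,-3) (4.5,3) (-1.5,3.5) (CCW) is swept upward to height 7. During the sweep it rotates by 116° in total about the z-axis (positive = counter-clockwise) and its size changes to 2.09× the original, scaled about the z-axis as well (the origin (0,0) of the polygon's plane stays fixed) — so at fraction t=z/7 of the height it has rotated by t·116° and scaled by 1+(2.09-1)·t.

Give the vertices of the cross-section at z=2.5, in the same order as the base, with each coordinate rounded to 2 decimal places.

t = z/height = 2.5/7 = 0.357143
s = 1 + (scale-1)·z/height = 1 + (2.09-1)·2.5/7 = 1.389286
θ = twist·z/height = 116°·2.5/7 = 41.4286° = 0.723065 rad
cos θ = 0.749781, sin θ = 0.661686 (intermediates below are computed at full precision and shown rounded to 5 d.p.)
v1: (-4.5,-3) → rotate → (-1.38896,-5.22693) → ×s → (-1.92966,-7.26170) → (-1.93,-7.26)
v2: (0.5,-3) → rotate → (2.35995,-1.91850) → ×s → (3.27864,-2.66535) → (3.28,-2.67)
v3: (4.5,3) → rotate → (1.38896,5.22693) → ×s → (1.92966,7.26170) → (1.93,7.26)
v4: (-1.5,3.5) → rotate → (-3.44057,1.63171) → ×s → (-4.77994,2.26691) → (-4.78,2.27)

Cross-section at z=2.5: (-1.93,-7.26) (3.28,-2.67) (1.93,7.26) (-4.78,2.27)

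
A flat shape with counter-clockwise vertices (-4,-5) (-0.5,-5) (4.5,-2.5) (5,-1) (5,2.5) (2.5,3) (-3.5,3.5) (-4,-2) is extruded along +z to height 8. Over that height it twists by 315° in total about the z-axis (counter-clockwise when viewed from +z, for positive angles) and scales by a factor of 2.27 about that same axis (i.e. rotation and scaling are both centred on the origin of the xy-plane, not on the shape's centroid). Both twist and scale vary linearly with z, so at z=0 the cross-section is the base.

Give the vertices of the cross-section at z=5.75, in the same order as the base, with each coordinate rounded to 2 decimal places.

Cross-section at z=5.75: (-1.65,12.14) (-6.27,7.29) (-9.40,-2.94) (-7.98,-5.61) (-3.13,-10.22) (0.86,-7.42) (9.47,0.23) (2.51,8.18)

t = z/height = 5.75/8 = 0.71875
s = 1 + (scale-1)·z/height = 1 + (2.27-1)·5.75/8 = 1.912813
θ = twist·z/height = 315°·5.75/8 = 226.4063° = 3.951535 rad
cos θ = -0.689541, sin θ = -0.724247 (intermediates below are computed at full precision and shown rounded to 5 d.p.)
v1: (-4,-5) → rotate → (-0.86307,6.34469) → ×s → (-1.65090,12.13620) → (-1.65,12.14)
v2: (-0.5,-5) → rotate → (-3.27647,3.80983) → ×s → (-6.26726,7.28748) → (-6.27,7.29)
v3: (4.5,-2.5) → rotate → (-4.91355,-1.53526) → ×s → (-9.39870,-2.93667) → (-9.40,-2.94)
v4: (5,-1) → rotate → (-4.17195,-2.93169) → ×s → (-7.98016,-5.60778) → (-7.98,-5.61)
v5: (5,2.5) → rotate → (-1.63709,-5.34509) → ×s → (-3.13144,-10.22415) → (-3.13,-10.22)
v6: (2.5,3) → rotate → (0.44889,-3.87924) → ×s → (0.85864,-7.42026) → (0.86,-7.42)
v7: (-3.5,3.5) → rotate → (4.94826,0.12147) → ×s → (9.46509,0.23235) → (9.47,0.23)
v8: (-4,-2) → rotate → (1.30967,4.27607) → ×s → (2.50515,8.17932) → (2.51,8.18)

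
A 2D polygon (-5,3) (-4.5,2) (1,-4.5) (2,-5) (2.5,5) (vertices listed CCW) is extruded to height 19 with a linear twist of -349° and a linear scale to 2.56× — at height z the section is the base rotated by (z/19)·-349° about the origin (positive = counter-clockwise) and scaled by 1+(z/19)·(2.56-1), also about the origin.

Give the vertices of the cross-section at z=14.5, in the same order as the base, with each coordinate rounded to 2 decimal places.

Cross-section at z=14.5: (-5.86,-11.35) (-3.74,-10.12) (9.70,2.81) (10.65,5.07) (-11.28,4.77)

t = z/height = 14.5/19 = 0.763158
s = 1 + (scale-1)·z/height = 1 + (2.56-1)·14.5/19 = 2.190526
θ = twist·z/height = -349°·14.5/19 = -266.3421° = -4.648547 rad
cos θ = -0.063799, sin θ = 0.997963 (intermediates below are computed at full precision and shown rounded to 5 d.p.)
v1: (-5,3) → rotate → (-2.67489,-5.18121) → ×s → (-5.85942,-11.34958) → (-5.86,-11.35)
v2: (-4.5,2) → rotate → (-1.70883,-4.61843) → ×s → (-3.74324,-10.11679) → (-3.74,-10.12)
v3: (1,-4.5) → rotate → (4.42703,1.28506) → ×s → (9.69753,2.81495) → (9.70,2.81)
v4: (2,-5) → rotate → (4.86222,2.31492) → ×s → (10.65081,5.07089) → (10.65,5.07)
v5: (2.5,5) → rotate → (-5.14931,2.17591) → ×s → (-11.27970,4.76639) → (-11.28,4.77)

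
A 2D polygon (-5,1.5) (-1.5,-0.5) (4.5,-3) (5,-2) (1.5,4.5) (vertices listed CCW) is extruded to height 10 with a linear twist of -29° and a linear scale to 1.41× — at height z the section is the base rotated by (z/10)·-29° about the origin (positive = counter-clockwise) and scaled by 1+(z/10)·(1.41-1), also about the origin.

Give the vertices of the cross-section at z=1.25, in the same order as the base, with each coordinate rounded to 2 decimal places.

Cross-section at z=1.25: (-5.15,1.91) (-1.61,-0.42) (4.52,-3.45) (5.11,-2.43) (1.87,4.62)

t = z/height = 1.25/10 = 0.125
s = 1 + (scale-1)·z/height = 1 + (1.41-1)·1.25/10 = 1.051250
θ = twist·z/height = -29°·1.25/10 = -3.6250° = -0.063268 rad
cos θ = 0.997999, sin θ = -0.063226 (intermediates below are computed at full precision and shown rounded to 5 d.p.)
v1: (-5,1.5) → rotate → (-4.89516,1.81313) → ×s → (-5.14603,1.90605) → (-5.15,1.91)
v2: (-1.5,-0.5) → rotate → (-1.52861,-0.40416) → ×s → (-1.60695,-0.42487) → (-1.61,-0.42)
v3: (4.5,-3) → rotate → (4.30132,-3.27851) → ×s → (4.52176,-3.44654) → (4.52,-3.45)
v4: (5,-2) → rotate → (4.86354,-2.31213) → ×s → (5.11280,-2.43062) → (5.11,-2.43)
v5: (1.5,4.5) → rotate → (1.78152,4.39616) → ×s → (1.87282,4.62146) → (1.87,4.62)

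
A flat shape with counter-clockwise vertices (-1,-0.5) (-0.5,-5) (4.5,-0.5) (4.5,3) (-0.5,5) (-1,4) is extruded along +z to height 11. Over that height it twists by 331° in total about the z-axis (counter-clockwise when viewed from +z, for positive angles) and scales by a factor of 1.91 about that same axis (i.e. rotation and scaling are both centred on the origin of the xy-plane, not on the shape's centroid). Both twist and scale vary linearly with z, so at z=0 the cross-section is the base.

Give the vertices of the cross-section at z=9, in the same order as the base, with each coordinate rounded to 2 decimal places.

t = z/height = 9/11 = 0.818182
s = 1 + (scale-1)·z/height = 1 + (1.91-1)·9/11 = 1.744545
θ = twist·z/height = 331°·9/11 = 270.8182° = 4.726669 rad
cos θ = 0.014279, sin θ = -0.999898 (intermediates below are computed at full precision and shown rounded to 5 d.p.)
v1: (-1,-0.5) → rotate → (-0.51423,0.99276) → ×s → (-0.89709,1.73191) → (-0.90,1.73)
v2: (-0.5,-5) → rotate → (-5.00663,0.42855) → ×s → (-8.73429,0.74763) → (-8.73,0.75)
v3: (4.5,-0.5) → rotate → (-0.43569,-4.50668) → ×s → (-0.76008,-7.86211) → (-0.76,-7.86)
v4: (4.5,3) → rotate → (3.06395,-4.45670) → ×s → (5.34520,-7.77492) → (5.35,-7.77)
v5: (-0.5,5) → rotate → (4.99235,0.57135) → ×s → (8.70938,0.99674) → (8.71,1.00)
v6: (-1,4) → rotate → (3.98531,1.05702) → ×s → (6.95256,1.84401) → (6.95,1.84)

Cross-section at z=9: (-0.90,1.73) (-8.73,0.75) (-0.76,-7.86) (5.35,-7.77) (8.71,1.00) (6.95,1.84)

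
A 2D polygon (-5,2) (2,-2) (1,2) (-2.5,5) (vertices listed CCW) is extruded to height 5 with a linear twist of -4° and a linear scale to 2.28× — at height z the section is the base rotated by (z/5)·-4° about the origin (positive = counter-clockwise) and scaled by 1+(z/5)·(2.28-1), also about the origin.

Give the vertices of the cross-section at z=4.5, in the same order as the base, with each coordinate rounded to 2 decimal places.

t = z/height = 4.5/5 = 0.9
s = 1 + (scale-1)·z/height = 1 + (2.28-1)·4.5/5 = 2.152000
θ = twist·z/height = -4°·4.5/5 = -3.6000° = -0.062832 rad
cos θ = 0.998027, sin θ = -0.062791 (intermediates below are computed at full precision and shown rounded to 5 d.p.)
v1: (-5,2) → rotate → (-4.86455,2.31001) → ×s → (-10.46852,4.97113) → (-10.47,4.97)
v2: (2,-2) → rotate → (1.87047,-2.12163) → ×s → (4.02526,-4.56576) → (4.03,-4.57)
v3: (1,2) → rotate → (1.12361,1.93326) → ×s → (2.41800,4.16038) → (2.42,4.16)
v4: (-2.5,5) → rotate → (-2.18111,5.14711) → ×s → (-4.69376,11.07658) → (-4.69,11.08)

Cross-section at z=4.5: (-10.47,4.97) (4.03,-4.57) (2.42,4.16) (-4.69,11.08)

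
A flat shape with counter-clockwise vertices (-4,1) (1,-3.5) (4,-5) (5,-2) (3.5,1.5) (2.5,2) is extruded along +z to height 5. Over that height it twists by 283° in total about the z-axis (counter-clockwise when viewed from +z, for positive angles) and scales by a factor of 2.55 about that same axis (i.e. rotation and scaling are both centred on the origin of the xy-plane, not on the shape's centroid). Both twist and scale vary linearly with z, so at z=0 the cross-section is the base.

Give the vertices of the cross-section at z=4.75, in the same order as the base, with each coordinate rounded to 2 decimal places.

Cross-section at z=4.75: (2.67,9.84) (-8.70,-2.30) (-12.56,-9.64) (-5.19,-12.26) (3.53,-8.73) (4.82,-6.28)

t = z/height = 4.75/5 = 0.95
s = 1 + (scale-1)·z/height = 1 + (2.55-1)·4.75/5 = 2.472500
θ = twist·z/height = 283°·4.75/5 = 268.8500° = 4.692318 rad
cos θ = -0.020070, sin θ = -0.999799 (intermediates below are computed at full precision and shown rounded to 5 d.p.)
v1: (-4,1) → rotate → (1.08008,3.97912) → ×s → (2.67049,9.83839) → (2.67,9.84)
v2: (1,-3.5) → rotate → (-3.51936,-0.92955) → ×s → (-8.70163,-2.29832) → (-8.70,-2.30)
v3: (4,-5) → rotate → (-5.07927,-3.89884) → ×s → (-12.55850,-9.63989) → (-12.56,-9.64)
v4: (5,-2) → rotate → (-2.09995,-4.95885) → ×s → (-5.19212,-12.26076) → (-5.19,-12.26)
v5: (3.5,1.5) → rotate → (1.42945,-3.52940) → ×s → (3.53432,-8.72644) → (3.53,-8.73)
v6: (2.5,2) → rotate → (1.94942,-2.53964) → ×s → (4.81995,-6.27925) → (4.82,-6.28)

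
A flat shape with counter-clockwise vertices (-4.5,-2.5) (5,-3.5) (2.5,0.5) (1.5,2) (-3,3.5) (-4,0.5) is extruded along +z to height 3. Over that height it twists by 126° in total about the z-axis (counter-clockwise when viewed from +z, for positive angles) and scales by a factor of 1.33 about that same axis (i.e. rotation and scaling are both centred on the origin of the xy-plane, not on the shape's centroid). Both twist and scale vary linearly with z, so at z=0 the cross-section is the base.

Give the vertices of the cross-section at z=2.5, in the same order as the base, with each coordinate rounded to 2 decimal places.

Cross-section at z=2.5: (4.56,-4.72) (2.66,7.31) (-1.44,2.91) (-2.96,1.19) (-3.32,-4.85) (0.70,-5.09)

t = z/height = 2.5/3 = 0.833333
s = 1 + (scale-1)·z/height = 1 + (1.33-1)·2.5/3 = 1.275000
θ = twist·z/height = 126°·2.5/3 = 105.0000° = 1.832596 rad
cos θ = -0.258819, sin θ = 0.965926 (intermediates below are computed at full precision and shown rounded to 5 d.p.)
v1: (-4.5,-2.5) → rotate → (3.57950,-3.69962) → ×s → (4.56386,-4.71701) → (4.56,-4.72)
v2: (5,-3.5) → rotate → (2.08665,5.73550) → ×s → (2.66047,7.31276) → (2.66,7.31)
v3: (2.5,0.5) → rotate → (-1.13001,2.28541) → ×s → (-1.44076,2.91389) → (-1.44,2.91)
v4: (1.5,2) → rotate → (-2.32008,0.93125) → ×s → (-2.95810,1.18734) → (-2.96,1.19)
v5: (-3,3.5) → rotate → (-2.60428,-3.80364) → ×s → (-3.32046,-4.84965) → (-3.32,-4.85)
v6: (-4,0.5) → rotate → (0.55231,-3.99311) → ×s → (0.70420,-5.09122) → (0.70,-5.09)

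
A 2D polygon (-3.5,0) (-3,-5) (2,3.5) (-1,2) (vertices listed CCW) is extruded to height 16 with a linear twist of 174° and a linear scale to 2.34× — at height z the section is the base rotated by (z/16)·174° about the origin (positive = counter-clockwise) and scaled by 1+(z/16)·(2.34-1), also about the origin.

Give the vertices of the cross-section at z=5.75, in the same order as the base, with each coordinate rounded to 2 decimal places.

Cross-section at z=5.75: (-2.39,-4.60) (4.52,-7.36) (-3.23,5.02) (-3.31,0.05)

t = z/height = 5.75/16 = 0.359375
s = 1 + (scale-1)·z/height = 1 + (2.34-1)·5.75/16 = 1.481563
θ = twist·z/height = 174°·5.75/16 = 62.5313° = 1.091376 rad
cos θ = 0.461265, sin θ = 0.887263 (intermediates below are computed at full precision and shown rounded to 5 d.p.)
v1: (-3.5,0) → rotate → (-1.61443,-3.10542) → ×s → (-2.39187,-4.60087) → (-2.39,-4.60)
v2: (-3,-5) → rotate → (3.05252,-4.96811) → ×s → (4.52250,-7.36057) → (4.52,-7.36)
v3: (2,3.5) → rotate → (-2.18289,3.38895) → ×s → (-3.23409,5.02094) → (-3.23,5.02)
v4: (-1,2) → rotate → (-2.23579,0.03527) → ×s → (-3.31246,0.05225) → (-3.31,0.05)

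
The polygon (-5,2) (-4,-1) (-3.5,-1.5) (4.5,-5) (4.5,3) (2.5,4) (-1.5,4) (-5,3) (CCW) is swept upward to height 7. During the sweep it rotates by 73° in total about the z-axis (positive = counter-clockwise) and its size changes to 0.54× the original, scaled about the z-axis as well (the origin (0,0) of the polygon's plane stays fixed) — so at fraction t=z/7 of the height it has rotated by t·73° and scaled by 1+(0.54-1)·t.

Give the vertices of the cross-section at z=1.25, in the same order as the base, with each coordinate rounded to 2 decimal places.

Cross-section at z=1.25: (-4.89,0.75) (-3.37,-1.72) (-2.82,-2.07) (5.06,-3.54) (3.40,3.61) (1.41,4.09) (-2.17,3.27) (-5.09,1.65)

t = z/height = 1.25/7 = 0.178571
s = 1 + (scale-1)·z/height = 1 + (0.54-1)·1.25/7 = 0.917857
θ = twist·z/height = 73°·1.25/7 = 13.0357° = 0.227516 rad
cos θ = 0.974230, sin θ = 0.225558 (intermediates below are computed at full precision and shown rounded to 5 d.p.)
v1: (-5,2) → rotate → (-5.32227,0.82067) → ×s → (-4.88508,0.75326) → (-4.89,0.75)
v2: (-4,-1) → rotate → (-3.67136,-1.87646) → ×s → (-3.36978,-1.72233) → (-3.37,-1.72)
v3: (-3.5,-1.5) → rotate → (-3.07147,-2.25080) → ×s → (-2.81917,-2.06591) → (-2.82,-2.07)
v4: (4.5,-5) → rotate → (5.51183,-3.85614) → ×s → (5.05907,-3.53938) → (5.06,-3.54)
v5: (4.5,3) → rotate → (3.70736,3.93770) → ×s → (3.40283,3.61425) → (3.40,3.61)
v6: (2.5,4) → rotate → (1.53334,4.46081) → ×s → (1.40739,4.09439) → (1.41,4.09)
v7: (-1.5,4) → rotate → (-2.36358,3.55858) → ×s → (-2.16943,3.26627) → (-2.17,3.27)
v8: (-5,3) → rotate → (-5.54782,1.79490) → ×s → (-5.09211,1.64746) → (-5.09,1.65)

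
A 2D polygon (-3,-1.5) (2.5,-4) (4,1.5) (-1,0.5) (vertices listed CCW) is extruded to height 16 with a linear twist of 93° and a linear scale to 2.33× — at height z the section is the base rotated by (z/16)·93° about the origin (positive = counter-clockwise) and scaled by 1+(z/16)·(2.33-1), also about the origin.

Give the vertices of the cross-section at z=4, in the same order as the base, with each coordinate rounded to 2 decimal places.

Cross-section at z=4: (-2.88,-3.41) (5.16,-3.58) (4.11,3.94) (-1.49,0.09)

t = z/height = 4/16 = 0.25
s = 1 + (scale-1)·z/height = 1 + (2.33-1)·4/16 = 1.332500
θ = twist·z/height = 93°·4/16 = 23.2500° = 0.405789 rad
cos θ = 0.918791, sin θ = 0.394744 (intermediates below are computed at full precision and shown rounded to 5 d.p.)
v1: (-3,-1.5) → rotate → (-2.16426,-2.56242) → ×s → (-2.88387,-3.41442) → (-2.88,-3.41)
v2: (2.5,-4) → rotate → (3.87595,-2.68831) → ×s → (5.16471,-3.58217) → (5.16,-3.58)
v3: (4,1.5) → rotate → (3.08305,2.95716) → ×s → (4.10816,3.94042) → (4.11,3.94)
v4: (-1,0.5) → rotate → (-1.11616,0.06465) → ×s → (-1.48729,0.08615) → (-1.49,0.09)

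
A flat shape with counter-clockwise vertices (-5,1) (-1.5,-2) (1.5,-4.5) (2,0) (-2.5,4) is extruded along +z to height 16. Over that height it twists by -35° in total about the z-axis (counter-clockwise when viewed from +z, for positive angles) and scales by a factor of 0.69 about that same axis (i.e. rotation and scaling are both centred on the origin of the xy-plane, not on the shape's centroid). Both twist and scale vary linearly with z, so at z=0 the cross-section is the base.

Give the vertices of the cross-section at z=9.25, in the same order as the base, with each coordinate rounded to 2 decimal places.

Cross-section at z=9.25: (-3.57,2.19) (-1.72,-1.11) (-0.12,-3.89) (1.54,-0.57) (-0.79,3.79)

t = z/height = 9.25/16 = 0.578125
s = 1 + (scale-1)·z/height = 1 + (0.69-1)·9.25/16 = 0.820781
θ = twist·z/height = -35°·9.25/16 = -20.2344° = -0.353156 rad
cos θ = 0.938286, sin θ = -0.345861 (intermediates below are computed at full precision and shown rounded to 5 d.p.)
v1: (-5,1) → rotate → (-4.34557,2.66759) → ×s → (-3.56676,2.18951) → (-3.57,2.19)
v2: (-1.5,-2) → rotate → (-2.09915,-1.35778) → ×s → (-1.72294,-1.11444) → (-1.72,-1.11)
v3: (1.5,-4.5) → rotate → (-0.14895,-4.74108) → ×s → (-0.12225,-3.89139) → (-0.12,-3.89)
v4: (2,0) → rotate → (1.87657,-0.69172) → ×s → (1.54025,-0.56775) → (1.54,-0.57)
v5: (-2.5,4) → rotate → (-0.96227,4.61780) → ×s → (-0.78981,3.79020) → (-0.79,3.79)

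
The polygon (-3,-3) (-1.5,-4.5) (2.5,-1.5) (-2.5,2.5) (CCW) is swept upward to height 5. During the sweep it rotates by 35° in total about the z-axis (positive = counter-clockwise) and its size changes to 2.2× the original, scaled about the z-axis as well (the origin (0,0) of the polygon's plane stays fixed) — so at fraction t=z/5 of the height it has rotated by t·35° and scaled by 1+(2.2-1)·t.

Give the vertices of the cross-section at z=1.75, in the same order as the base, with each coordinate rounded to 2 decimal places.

t = z/height = 1.75/5 = 0.35
s = 1 + (scale-1)·z/height = 1 + (2.2-1)·1.75/5 = 1.420000
θ = twist·z/height = 35°·1.75/5 = 12.2500° = 0.213803 rad
cos θ = 0.977231, sin θ = 0.212178 (intermediates below are computed at full precision and shown rounded to 5 d.p.)
v1: (-3,-3) → rotate → (-2.29516,-3.56823) → ×s → (-3.25913,-5.06688) → (-3.26,-5.07)
v2: (-1.5,-4.5) → rotate → (-0.51105,-4.71581) → ×s → (-0.72569,-6.69645) → (-0.73,-6.70)
v3: (2.5,-1.5) → rotate → (2.76134,-0.93540) → ×s → (3.92111,-1.32827) → (3.92,-1.33)
v4: (-2.5,2.5) → rotate → (-2.97352,1.91263) → ×s → (-4.22240,2.71594) → (-4.22,2.72)

Cross-section at z=1.75: (-3.26,-5.07) (-0.73,-6.70) (3.92,-1.33) (-4.22,2.72)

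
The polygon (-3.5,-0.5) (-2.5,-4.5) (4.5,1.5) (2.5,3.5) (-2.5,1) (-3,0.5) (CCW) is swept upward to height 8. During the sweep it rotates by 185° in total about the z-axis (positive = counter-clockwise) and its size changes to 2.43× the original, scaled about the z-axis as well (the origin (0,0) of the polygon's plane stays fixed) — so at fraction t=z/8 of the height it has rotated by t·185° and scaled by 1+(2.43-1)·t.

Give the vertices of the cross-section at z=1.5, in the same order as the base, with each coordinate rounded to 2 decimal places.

Cross-section at z=1.5: (-3.29,-3.05) (0.64,-6.50) (3.61,4.81) (0.08,5.45) (-3.33,-0.76) (-3.49,-1.64)

t = z/height = 1.5/8 = 0.1875
s = 1 + (scale-1)·z/height = 1 + (2.43-1)·1.5/8 = 1.268125
θ = twist·z/height = 185°·1.5/8 = 34.6875° = 0.605411 rad
cos θ = 0.822268, sin θ = 0.569100 (intermediates below are computed at full precision and shown rounded to 5 d.p.)
v1: (-3.5,-0.5) → rotate → (-2.59339,-2.40298) → ×s → (-3.28874,-3.04728) → (-3.29,-3.05)
v2: (-2.5,-4.5) → rotate → (0.50528,-5.12296) → ×s → (0.64076,-6.49655) → (0.64,-6.50)
v3: (4.5,1.5) → rotate → (2.84656,3.79435) → ×s → (3.60979,4.81171) → (3.61,4.81)
v4: (2.5,3.5) → rotate → (0.06382,4.30069) → ×s → (0.08093,5.45381) → (0.08,5.45)
v5: (-2.5,1) → rotate → (-2.62477,-0.60048) → ×s → (-3.32854,-0.76149) → (-3.33,-0.76)
v6: (-3,0.5) → rotate → (-2.75135,-1.29617) → ×s → (-3.48906,-1.64370) → (-3.49,-1.64)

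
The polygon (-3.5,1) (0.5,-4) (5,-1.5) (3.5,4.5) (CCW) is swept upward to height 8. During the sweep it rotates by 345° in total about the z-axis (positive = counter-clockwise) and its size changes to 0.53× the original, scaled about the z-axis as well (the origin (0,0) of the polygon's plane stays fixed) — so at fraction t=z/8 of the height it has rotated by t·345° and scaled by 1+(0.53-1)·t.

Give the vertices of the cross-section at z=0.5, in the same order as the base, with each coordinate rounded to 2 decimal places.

Cross-section at z=0.5: (-3.52,-0.35) (1.88,-3.43) (5.05,0.43) (1.55,5.31)

t = z/height = 0.5/8 = 0.0625
s = 1 + (scale-1)·z/height = 1 + (0.53-1)·0.5/8 = 0.970625
θ = twist·z/height = 345°·0.5/8 = 21.5625° = 0.376337 rad
cos θ = 0.930017, sin θ = 0.367516 (intermediates below are computed at full precision and shown rounded to 5 d.p.)
v1: (-3.5,1) → rotate → (-3.62258,-0.35629) → ×s → (-3.51616,-0.34582) → (-3.52,-0.35)
v2: (0.5,-4) → rotate → (1.93507,-3.53631) → ×s → (1.87823,-3.43243) → (1.88,-3.43)
v3: (5,-1.5) → rotate → (5.20136,0.44255) → ×s → (5.04857,0.42955) → (5.05,0.43)
v4: (3.5,4.5) → rotate → (1.60124,5.47138) → ×s → (1.55420,5.31066) → (1.55,5.31)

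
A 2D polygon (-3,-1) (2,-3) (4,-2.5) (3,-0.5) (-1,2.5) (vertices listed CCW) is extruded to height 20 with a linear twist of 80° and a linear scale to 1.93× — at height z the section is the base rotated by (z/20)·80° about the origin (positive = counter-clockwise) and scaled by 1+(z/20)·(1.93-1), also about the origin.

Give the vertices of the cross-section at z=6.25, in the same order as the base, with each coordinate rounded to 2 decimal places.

Cross-section at z=6.25: (-2.96,-2.81) (3.98,-2.42) (6.04,-0.74) (3.78,1.05) (-2.53,2.38)

t = z/height = 6.25/20 = 0.3125
s = 1 + (scale-1)·z/height = 1 + (1.93-1)·6.25/20 = 1.290625
θ = twist·z/height = 80°·6.25/20 = 25.0000° = 0.436332 rad
cos θ = 0.906308, sin θ = 0.422618 (intermediates below are computed at full precision and shown rounded to 5 d.p.)
v1: (-3,-1) → rotate → (-2.29631,-2.17416) → ×s → (-2.96367,-2.80603) → (-2.96,-2.81)
v2: (2,-3) → rotate → (3.08047,-1.87369) → ×s → (3.97573,-2.41823) → (3.98,-2.42)
v3: (4,-2.5) → rotate → (4.68178,-0.57530) → ×s → (6.04242,-0.74249) → (6.04,-0.74)
v4: (3,-0.5) → rotate → (2.93023,0.81470) → ×s → (3.78183,1.05147) → (3.78,1.05)
v5: (-1,2.5) → rotate → (-1.96285,1.84315) → ×s → (-2.53331,2.37882) → (-2.53,2.38)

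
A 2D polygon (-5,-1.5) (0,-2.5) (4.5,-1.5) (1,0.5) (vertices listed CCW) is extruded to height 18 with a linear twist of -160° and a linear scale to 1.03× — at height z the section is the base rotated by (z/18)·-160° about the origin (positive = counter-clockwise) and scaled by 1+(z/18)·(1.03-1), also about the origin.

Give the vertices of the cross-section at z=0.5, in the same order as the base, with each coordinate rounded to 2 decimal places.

Cross-section at z=0.5: (-5.11,-1.11) (-0.19,-2.49) (4.37,-1.85) (1.04,0.42)

t = z/height = 0.5/18 = 0.0277778
s = 1 + (scale-1)·z/height = 1 + (1.03-1)·0.5/18 = 1.000833
θ = twist·z/height = -160°·0.5/18 = -4.4444° = -0.077570 rad
cos θ = 0.996993, sin θ = -0.077492 (intermediates below are computed at full precision and shown rounded to 5 d.p.)
v1: (-5,-1.5) → rotate → (-5.10120,-1.10803) → ×s → (-5.10545,-1.10895) → (-5.11,-1.11)
v2: (0,-2.5) → rotate → (-0.19373,-2.49248) → ×s → (-0.19389,-2.49456) → (-0.19,-2.49)
v3: (4.5,-1.5) → rotate → (4.37023,-1.84421) → ×s → (4.37387,-1.84574) → (4.37,-1.85)
v4: (1,0.5) → rotate → (1.03574,0.42100) → ×s → (1.03660,0.42135) → (1.04,0.42)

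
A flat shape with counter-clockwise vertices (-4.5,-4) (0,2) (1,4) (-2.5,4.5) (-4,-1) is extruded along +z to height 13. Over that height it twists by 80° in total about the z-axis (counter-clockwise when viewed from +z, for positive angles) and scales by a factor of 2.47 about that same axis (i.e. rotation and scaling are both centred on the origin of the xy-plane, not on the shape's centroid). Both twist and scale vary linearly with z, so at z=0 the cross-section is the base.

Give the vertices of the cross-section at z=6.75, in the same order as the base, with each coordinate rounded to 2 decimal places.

Cross-section at z=6.75: (-1.26,-10.54) (-2.34,2.64) (-3.36,6.45) (-8.56,3.02) (-4.11,-6.00)

t = z/height = 6.75/13 = 0.519231
s = 1 + (scale-1)·z/height = 1 + (2.47-1)·6.75/13 = 1.763269
θ = twist·z/height = 80°·6.75/13 = 41.5385° = 0.724983 rad
cos θ = 0.748511, sin θ = 0.663123 (intermediates below are computed at full precision and shown rounded to 5 d.p.)
v1: (-4.5,-4) → rotate → (-0.71581,-5.97809) → ×s → (-1.26216,-10.54099) → (-1.26,-10.54)
v2: (0,2) → rotate → (-1.32625,1.49702) → ×s → (-2.33853,2.63965) → (-2.34,2.64)
v3: (1,4) → rotate → (-1.90398,3.65717) → ×s → (-3.35723,6.44857) → (-3.36,6.45)
v4: (-2.5,4.5) → rotate → (-4.85533,1.71049) → ×s → (-8.56125,3.01606) → (-8.56,3.02)
v5: (-4,-1) → rotate → (-2.33092,-3.40100) → ×s → (-4.11004,-5.99688) → (-4.11,-6.00)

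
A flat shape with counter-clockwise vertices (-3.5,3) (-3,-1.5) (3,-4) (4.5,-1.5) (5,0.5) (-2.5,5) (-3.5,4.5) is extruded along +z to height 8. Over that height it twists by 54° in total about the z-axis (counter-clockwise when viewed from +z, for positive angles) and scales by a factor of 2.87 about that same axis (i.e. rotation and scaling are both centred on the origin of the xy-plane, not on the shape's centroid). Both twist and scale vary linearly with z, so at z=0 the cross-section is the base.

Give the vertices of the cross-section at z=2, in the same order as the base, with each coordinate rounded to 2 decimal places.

t = z/height = 2/8 = 0.25
s = 1 + (scale-1)·z/height = 1 + (2.87-1)·2/8 = 1.467500
θ = twist·z/height = 54°·2/8 = 13.5000° = 0.235619 rad
cos θ = 0.972370, sin θ = 0.233445 (intermediates below are computed at full precision and shown rounded to 5 d.p.)
v1: (-3.5,3) → rotate → (-4.10363,2.10005) → ×s → (-6.02208,3.08182) → (-6.02,3.08)
v2: (-3,-1.5) → rotate → (-2.56694,-2.15889) → ×s → (-3.76699,-3.16817) → (-3.77,-3.17)
v3: (3,-4) → rotate → (3.85089,-3.18914) → ×s → (5.65118,-4.68007) → (5.65,-4.68)
v4: (4.5,-1.5) → rotate → (4.72583,-0.40805) → ×s → (6.93516,-0.59881) → (6.94,-0.60)
v5: (5,0.5) → rotate → (4.74513,1.65341) → ×s → (6.96347,2.42638) → (6.96,2.43)
v6: (-2.5,5) → rotate → (-3.59815,4.27824) → ×s → (-5.28029,6.27831) → (-5.28,6.28)
v7: (-3.5,4.5) → rotate → (-4.45380,3.55861) → ×s → (-6.53595,5.22225) → (-6.54,5.22)

Cross-section at z=2: (-6.02,3.08) (-3.77,-3.17) (5.65,-4.68) (6.94,-0.60) (6.96,2.43) (-5.28,6.28) (-6.54,5.22)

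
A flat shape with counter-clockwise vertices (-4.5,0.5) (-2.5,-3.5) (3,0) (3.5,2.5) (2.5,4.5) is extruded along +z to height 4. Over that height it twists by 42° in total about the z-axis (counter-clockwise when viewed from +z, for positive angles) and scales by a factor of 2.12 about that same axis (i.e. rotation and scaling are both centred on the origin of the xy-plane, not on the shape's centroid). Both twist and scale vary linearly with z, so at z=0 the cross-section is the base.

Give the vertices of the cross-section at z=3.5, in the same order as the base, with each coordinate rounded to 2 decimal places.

t = z/height = 3.5/4 = 0.875
s = 1 + (scale-1)·z/height = 1 + (2.12-1)·3.5/4 = 1.980000
θ = twist·z/height = 42°·3.5/4 = 36.7500° = 0.641409 rad
cos θ = 0.801254, sin θ = 0.598325 (intermediates below are computed at full precision and shown rounded to 5 d.p.)
v1: (-4.5,0.5) → rotate → (-3.90480,-2.29183) → ×s → (-7.73151,-4.53783) → (-7.73,-4.54)
v2: (-2.5,-3.5) → rotate → (0.09100,-4.30020) → ×s → (0.18018,-8.51440) → (0.18,-8.51)
v3: (3,0) → rotate → (2.40376,1.79497) → ×s → (4.75945,3.55405) → (4.76,3.55)
v4: (3.5,2.5) → rotate → (1.30858,4.09727) → ×s → (2.59098,8.11260) → (2.59,8.11)
v5: (2.5,4.5) → rotate → (-0.68933,5.10145) → ×s → (-1.36487,10.10088) → (-1.36,10.10)

Cross-section at z=3.5: (-7.73,-4.54) (0.18,-8.51) (4.76,3.55) (2.59,8.11) (-1.36,10.10)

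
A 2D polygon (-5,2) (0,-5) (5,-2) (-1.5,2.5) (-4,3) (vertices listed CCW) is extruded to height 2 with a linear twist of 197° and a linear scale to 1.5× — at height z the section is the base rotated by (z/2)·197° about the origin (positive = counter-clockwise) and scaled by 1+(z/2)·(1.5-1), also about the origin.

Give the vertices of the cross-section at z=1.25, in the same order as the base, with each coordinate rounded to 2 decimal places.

t = z/height = 1.25/2 = 0.625
s = 1 + (scale-1)·z/height = 1 + (1.5-1)·1.25/2 = 1.312500
θ = twist·z/height = 197°·1.25/2 = 123.1250° = 2.148937 rad
cos θ = -0.546467, sin θ = 0.837480 (intermediates below are computed at full precision and shown rounded to 5 d.p.)
v1: (-5,2) → rotate → (1.05738,-5.28034) → ×s → (1.38781,-6.93044) → (1.39,-6.93)
v2: (0,-5) → rotate → (4.18740,2.73234) → ×s → (5.49596,3.58619) → (5.50,3.59)
v3: (5,-2) → rotate → (-1.05738,5.28034) → ×s → (-1.38781,6.93044) → (-1.39,6.93)
v4: (-1.5,2.5) → rotate → (-1.27400,-2.62239) → ×s → (-1.67212,-3.44189) → (-1.67,-3.44)
v5: (-4,3) → rotate → (-0.32657,-4.98932) → ×s → (-0.42862,-6.54849) → (-0.43,-6.55)

Cross-section at z=1.25: (1.39,-6.93) (5.50,3.59) (-1.39,6.93) (-1.67,-3.44) (-0.43,-6.55)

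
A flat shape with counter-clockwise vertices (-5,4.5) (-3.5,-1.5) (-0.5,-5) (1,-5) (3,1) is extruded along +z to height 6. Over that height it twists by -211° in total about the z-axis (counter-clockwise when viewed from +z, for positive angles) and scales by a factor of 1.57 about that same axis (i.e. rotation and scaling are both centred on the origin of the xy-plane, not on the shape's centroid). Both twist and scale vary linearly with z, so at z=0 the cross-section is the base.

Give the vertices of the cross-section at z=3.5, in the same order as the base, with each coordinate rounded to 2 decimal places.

t = z/height = 3.5/6 = 0.583333
s = 1 + (scale-1)·z/height = 1 + (1.57-1)·3.5/6 = 1.332500
θ = twist·z/height = -211°·3.5/6 = -123.0833° = -2.148209 rad
cos θ = -0.545858, sin θ = -0.837878 (intermediates below are computed at full precision and shown rounded to 5 d.p.)
v1: (-5,4.5) → rotate → (6.49974,1.73303) → ×s → (8.66090,2.30926) → (8.66,2.31)
v2: (-3.5,-1.5) → rotate → (0.65369,3.75136) → ×s → (0.87104,4.99869) → (0.87,5.00)
v3: (-0.5,-5) → rotate → (-3.91646,3.14823) → ×s → (-5.21868,4.19502) → (-5.22,4.20)
v4: (1,-5) → rotate → (-4.73525,1.89141) → ×s → (-6.30972,2.52031) → (-6.31,2.52)
v5: (3,1) → rotate → (-0.79970,-3.05949) → ×s → (-1.06560,-4.07677) → (-1.07,-4.08)

Cross-section at z=3.5: (8.66,2.31) (0.87,5.00) (-5.22,4.20) (-6.31,2.52) (-1.07,-4.08)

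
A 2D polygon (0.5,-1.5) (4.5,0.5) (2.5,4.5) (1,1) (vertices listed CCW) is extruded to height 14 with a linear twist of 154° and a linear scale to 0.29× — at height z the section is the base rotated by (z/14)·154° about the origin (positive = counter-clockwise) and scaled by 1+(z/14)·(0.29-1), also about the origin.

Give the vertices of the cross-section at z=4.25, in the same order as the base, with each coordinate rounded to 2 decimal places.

Cross-section at z=4.25: (1.13,-0.52) (2.13,2.84) (-1.23,3.85) (-0.03,1.11)

t = z/height = 4.25/14 = 0.303571
s = 1 + (scale-1)·z/height = 1 + (0.29-1)·4.25/14 = 0.784464
θ = twist·z/height = 154°·4.25/14 = 46.7500° = 0.815941 rad
cos θ = 0.685183, sin θ = 0.728371 (intermediates below are computed at full precision and shown rounded to 5 d.p.)
v1: (0.5,-1.5) → rotate → (1.43515,-0.66359) → ×s → (1.12582,-0.52056) → (1.13,-0.52)
v2: (4.5,0.5) → rotate → (2.71914,3.62026) → ×s → (2.13307,2.83997) → (2.13,2.84)
v3: (2.5,4.5) → rotate → (-1.56471,4.90425) → ×s → (-1.22746,3.84721) → (-1.23,3.85)
v4: (1,1) → rotate → (-0.04319,1.41355) → ×s → (-0.03388,1.10888) → (-0.03,1.11)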